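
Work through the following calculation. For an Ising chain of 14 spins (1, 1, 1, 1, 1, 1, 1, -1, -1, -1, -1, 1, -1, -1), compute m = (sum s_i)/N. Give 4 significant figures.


Step 1: Count up spins (+1): 8, down spins (-1): 6
Step 2: Total magnetization M = 8 - 6 = 2
Step 3: m = M/N = 2/14 = 0.1429

0.1429


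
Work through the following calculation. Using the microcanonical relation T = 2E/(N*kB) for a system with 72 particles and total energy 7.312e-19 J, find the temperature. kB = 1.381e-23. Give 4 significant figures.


Step 1: Numerator = 2*E = 2*7.312e-19 = 1.462e-18 J
Step 2: Denominator = N*kB = 72*1.381e-23 = 9.943e-22
Step 3: T = 1.462e-18 / 9.943e-22 = 1471 K

1471


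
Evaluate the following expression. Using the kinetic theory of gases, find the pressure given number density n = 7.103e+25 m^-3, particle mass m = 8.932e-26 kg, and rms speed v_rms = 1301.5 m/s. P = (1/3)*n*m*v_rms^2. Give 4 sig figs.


Step 1: v_rms^2 = 1301.5^2 = 1.694e+06
Step 2: n*m = 7.103e+25*8.932e-26 = 6.344
Step 3: P = (1/3)*6.344*1.694e+06 = 3.582e+06 Pa

3.582e+06


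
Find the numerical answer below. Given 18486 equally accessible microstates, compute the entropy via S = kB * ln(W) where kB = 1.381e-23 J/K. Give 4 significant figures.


Step 1: ln(W) = ln(18486) = 9.825
Step 2: S = kB * ln(W) = 1.381e-23 * 9.825
Step 3: S = 1.357e-22 J/K

1.357e-22


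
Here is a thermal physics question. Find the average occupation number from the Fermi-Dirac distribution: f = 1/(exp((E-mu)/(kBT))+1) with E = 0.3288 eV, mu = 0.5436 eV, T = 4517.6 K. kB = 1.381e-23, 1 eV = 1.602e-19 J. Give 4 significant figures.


Step 1: (E - mu) = 0.3288 - 0.5436 = -0.2148 eV
Step 2: Convert: (E-mu)*eV = -3.441e-20 J
Step 3: x = (E-mu)*eV/(kB*T) = -0.5516
Step 4: f = 1/(exp(-0.5516)+1) = 0.6345

0.6345


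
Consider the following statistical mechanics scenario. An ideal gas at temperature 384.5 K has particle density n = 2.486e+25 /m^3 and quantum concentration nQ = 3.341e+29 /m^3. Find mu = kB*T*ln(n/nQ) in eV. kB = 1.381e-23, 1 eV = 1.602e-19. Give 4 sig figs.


Step 1: n/nQ = 2.486e+25/3.341e+29 = 7.441e-05
Step 2: ln(n/nQ) = -9.506
Step 3: mu = kB*T*ln(n/nQ) = 5.31e-21*-9.506 = -5.048e-20 J
Step 4: Convert to eV: -5.048e-20/1.602e-19 = -0.3151 eV

-0.3151


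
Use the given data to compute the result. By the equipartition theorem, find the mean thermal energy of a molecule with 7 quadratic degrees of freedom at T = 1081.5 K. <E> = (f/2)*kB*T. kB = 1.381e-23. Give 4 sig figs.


Step 1: f/2 = 7/2 = 3.5
Step 2: kB*T = 1.381e-23 * 1081.5 = 1.494e-20
Step 3: <E> = 3.5 * 1.494e-20 = 5.227e-20 J

5.227e-20


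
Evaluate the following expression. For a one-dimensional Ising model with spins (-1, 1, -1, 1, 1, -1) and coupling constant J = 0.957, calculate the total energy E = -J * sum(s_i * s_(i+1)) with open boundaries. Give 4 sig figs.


Step 1: Nearest-neighbor products: -1, -1, -1, 1, -1
Step 2: Sum of products = -3
Step 3: E = -0.957 * -3 = 2.871

2.871


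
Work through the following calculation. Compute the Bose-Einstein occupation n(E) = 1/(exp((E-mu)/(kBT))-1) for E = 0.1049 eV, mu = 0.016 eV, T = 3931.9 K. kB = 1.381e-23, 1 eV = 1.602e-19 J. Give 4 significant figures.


Step 1: (E - mu) = 0.0889 eV
Step 2: x = (E-mu)*eV/(kB*T) = 0.0889*1.602e-19/(1.381e-23*3931.9) = 0.2623
Step 3: exp(x) = 1.3
Step 4: n = 1/(exp(x)-1) = 3.335

3.335


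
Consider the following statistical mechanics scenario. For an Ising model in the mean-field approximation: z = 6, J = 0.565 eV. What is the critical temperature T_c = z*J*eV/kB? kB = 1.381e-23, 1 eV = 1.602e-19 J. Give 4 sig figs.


Step 1: z*J = 6*0.565 = 3.39 eV
Step 2: Convert to Joules: 3.39*1.602e-19 = 5.431e-19 J
Step 3: T_c = 5.431e-19 / 1.381e-23 = 3.932e+04 K

3.932e+04


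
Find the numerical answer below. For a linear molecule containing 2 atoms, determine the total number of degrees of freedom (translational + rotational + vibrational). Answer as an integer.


Step 1: Translational DOF = 3
Step 2: Rotational DOF (linear) = 2
Step 3: Vibrational DOF = 3*2 - 5 = 1
Step 4: Total = 3 + 2 + 1 = 6

6


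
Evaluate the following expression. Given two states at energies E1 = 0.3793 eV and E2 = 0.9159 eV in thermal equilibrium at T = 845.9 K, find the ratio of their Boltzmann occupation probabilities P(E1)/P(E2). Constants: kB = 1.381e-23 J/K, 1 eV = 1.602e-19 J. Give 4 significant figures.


Step 1: Compute energy difference dE = E1 - E2 = 0.3793 - 0.9159 = -0.5366 eV
Step 2: Convert to Joules: dE_J = -0.5366 * 1.602e-19 = -8.596e-20 J
Step 3: Compute exponent = -dE_J / (kB * T) = -(-8.596e-20) / (1.381e-23 * 845.9) = 7.359
Step 4: P(E1)/P(E2) = exp(7.359) = 1570

1570


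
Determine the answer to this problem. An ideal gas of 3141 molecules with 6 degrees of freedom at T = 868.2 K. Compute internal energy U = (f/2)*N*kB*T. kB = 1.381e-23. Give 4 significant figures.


Step 1: f/2 = 6/2 = 3.0
Step 2: N*kB*T = 3141*1.381e-23*868.2 = 3.766e-17
Step 3: U = 3.0 * 3.766e-17 = 1.13e-16 J

1.13e-16


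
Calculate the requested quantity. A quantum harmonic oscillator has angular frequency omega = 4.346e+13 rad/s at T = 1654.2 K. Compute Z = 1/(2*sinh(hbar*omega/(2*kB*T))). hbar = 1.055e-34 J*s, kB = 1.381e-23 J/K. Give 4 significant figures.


Step 1: Compute x = hbar*omega/(kB*T) = 1.055e-34*4.346e+13/(1.381e-23*1654.2) = 0.2007
Step 2: x/2 = 0.1004
Step 3: sinh(x/2) = 0.1005
Step 4: Z = 1/(2*0.1005) = 4.974

4.974


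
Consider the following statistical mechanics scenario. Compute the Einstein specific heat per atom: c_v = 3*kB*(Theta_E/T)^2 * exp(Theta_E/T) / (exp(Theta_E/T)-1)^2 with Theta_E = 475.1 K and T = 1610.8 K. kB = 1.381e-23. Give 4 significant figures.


Step 1: x = Theta_E/T = 475.1/1610.8 = 0.2949
Step 2: x^2 = 0.08699
Step 3: exp(x) = 1.343
Step 4: c_v = 3*1.381e-23*0.08699*1.343/(1.343-1)^2 = 4.113e-23

4.113e-23


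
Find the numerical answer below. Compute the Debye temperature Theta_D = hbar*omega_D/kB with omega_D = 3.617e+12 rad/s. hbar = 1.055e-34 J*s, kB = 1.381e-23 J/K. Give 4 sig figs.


Step 1: hbar*omega_D = 1.055e-34 * 3.617e+12 = 3.816e-22 J
Step 2: Theta_D = 3.816e-22 / 1.381e-23
Step 3: Theta_D = 27.63 K

27.63


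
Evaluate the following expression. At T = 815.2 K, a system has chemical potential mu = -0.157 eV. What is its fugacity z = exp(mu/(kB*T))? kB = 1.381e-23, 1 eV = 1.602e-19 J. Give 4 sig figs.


Step 1: Convert mu to Joules: -0.157*1.602e-19 = -2.515e-20 J
Step 2: kB*T = 1.381e-23*815.2 = 1.126e-20 J
Step 3: mu/(kB*T) = -2.234
Step 4: z = exp(-2.234) = 0.1071

0.1071


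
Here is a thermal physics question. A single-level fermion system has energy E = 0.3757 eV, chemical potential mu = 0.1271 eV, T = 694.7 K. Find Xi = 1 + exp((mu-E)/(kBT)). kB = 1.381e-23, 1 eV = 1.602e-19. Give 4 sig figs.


Step 1: (mu - E) = 0.1271 - 0.3757 = -0.2486 eV
Step 2: x = (mu-E)*eV/(kB*T) = -0.2486*1.602e-19/(1.381e-23*694.7) = -4.151
Step 3: exp(x) = 0.01575
Step 4: Xi = 1 + 0.01575 = 1.016

1.016


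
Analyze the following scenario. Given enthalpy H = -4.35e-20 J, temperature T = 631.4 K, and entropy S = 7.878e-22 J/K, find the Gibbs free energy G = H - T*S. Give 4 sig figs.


Step 1: T*S = 631.4 * 7.878e-22 = 4.974e-19 J
Step 2: G = H - T*S = -4.35e-20 - 4.974e-19
Step 3: G = -5.409e-19 J

-5.409e-19


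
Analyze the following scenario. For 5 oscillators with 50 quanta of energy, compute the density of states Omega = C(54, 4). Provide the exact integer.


Step 1: Use binomial coefficient C(54, 4)
Step 2: Numerator = 54! / 50!
Step 3: Denominator = 4!
Step 4: Omega = 316251

316251


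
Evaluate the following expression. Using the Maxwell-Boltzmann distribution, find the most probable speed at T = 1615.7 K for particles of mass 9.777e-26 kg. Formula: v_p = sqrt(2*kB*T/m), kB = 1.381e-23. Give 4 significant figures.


Step 1: Numerator = 2*kB*T = 2*1.381e-23*1615.7 = 4.463e-20
Step 2: Ratio = 4.463e-20 / 9.777e-26 = 4.564e+05
Step 3: v_p = sqrt(4.564e+05) = 675.6 m/s

675.6


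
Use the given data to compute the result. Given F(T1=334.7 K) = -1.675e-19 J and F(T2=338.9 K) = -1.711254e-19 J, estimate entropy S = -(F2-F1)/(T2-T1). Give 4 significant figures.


Step 1: dF = F2 - F1 = -1.711254e-19 - (-1.675e-19) = -3.6254e-21 J
Step 2: dT = T2 - T1 = 338.9 - 334.7 = 4.2 K
Step 3: S = -dF/dT = -(-3.6254e-21)/4.2 = 8.632e-22 J/K

8.632e-22


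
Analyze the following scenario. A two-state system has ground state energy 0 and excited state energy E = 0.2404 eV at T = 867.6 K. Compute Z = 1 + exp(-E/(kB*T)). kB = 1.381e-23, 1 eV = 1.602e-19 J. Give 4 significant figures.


Step 1: Compute beta*E = E*eV/(kB*T) = 0.2404*1.602e-19/(1.381e-23*867.6) = 3.214
Step 2: exp(-beta*E) = exp(-3.214) = 0.04018
Step 3: Z = 1 + 0.04018 = 1.04

1.04


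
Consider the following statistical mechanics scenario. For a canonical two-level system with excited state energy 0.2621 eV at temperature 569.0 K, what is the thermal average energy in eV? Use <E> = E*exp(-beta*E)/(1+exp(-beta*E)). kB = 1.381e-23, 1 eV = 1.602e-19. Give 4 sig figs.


Step 1: beta*E = 0.2621*1.602e-19/(1.381e-23*569.0) = 5.343
Step 2: exp(-beta*E) = 0.004779
Step 3: <E> = 0.2621*0.004779/(1+0.004779) = 0.001247 eV

0.001247


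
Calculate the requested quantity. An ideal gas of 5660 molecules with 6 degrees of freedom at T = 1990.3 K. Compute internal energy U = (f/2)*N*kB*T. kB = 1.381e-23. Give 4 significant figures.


Step 1: f/2 = 6/2 = 3.0
Step 2: N*kB*T = 5660*1.381e-23*1990.3 = 1.556e-16
Step 3: U = 3.0 * 1.556e-16 = 4.667e-16 J

4.667e-16


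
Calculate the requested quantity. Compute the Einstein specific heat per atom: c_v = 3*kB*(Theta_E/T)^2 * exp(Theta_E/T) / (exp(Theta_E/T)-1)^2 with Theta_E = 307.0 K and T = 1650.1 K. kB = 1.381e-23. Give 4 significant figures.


Step 1: x = Theta_E/T = 307.0/1650.1 = 0.186
Step 2: x^2 = 0.03461
Step 3: exp(x) = 1.204
Step 4: c_v = 3*1.381e-23*0.03461*1.204/(1.204-1)^2 = 4.131e-23

4.131e-23


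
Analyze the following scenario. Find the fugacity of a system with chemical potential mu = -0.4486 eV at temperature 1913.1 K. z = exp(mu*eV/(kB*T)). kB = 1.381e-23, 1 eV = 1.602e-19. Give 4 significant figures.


Step 1: Convert mu to Joules: -0.4486*1.602e-19 = -7.187e-20 J
Step 2: kB*T = 1.381e-23*1913.1 = 2.642e-20 J
Step 3: mu/(kB*T) = -2.72
Step 4: z = exp(-2.72) = 0.06587

0.06587


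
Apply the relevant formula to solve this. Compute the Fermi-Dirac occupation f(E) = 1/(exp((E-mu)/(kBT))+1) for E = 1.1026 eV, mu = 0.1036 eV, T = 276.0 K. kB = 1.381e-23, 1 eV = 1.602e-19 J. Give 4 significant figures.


Step 1: (E - mu) = 1.1026 - 0.1036 = 0.999 eV
Step 2: Convert: (E-mu)*eV = 1.6e-19 J
Step 3: x = (E-mu)*eV/(kB*T) = 41.99
Step 4: f = 1/(exp(41.99)+1) = 5.819e-19

5.819e-19


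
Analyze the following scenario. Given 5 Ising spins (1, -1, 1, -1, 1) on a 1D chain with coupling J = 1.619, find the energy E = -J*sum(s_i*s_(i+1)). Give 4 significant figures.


Step 1: Nearest-neighbor products: -1, -1, -1, -1
Step 2: Sum of products = -4
Step 3: E = -1.619 * -4 = 6.476

6.476


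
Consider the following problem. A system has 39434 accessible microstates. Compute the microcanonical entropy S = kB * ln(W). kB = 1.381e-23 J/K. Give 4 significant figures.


Step 1: ln(W) = ln(39434) = 10.58
Step 2: S = kB * ln(W) = 1.381e-23 * 10.58
Step 3: S = 1.461e-22 J/K

1.461e-22


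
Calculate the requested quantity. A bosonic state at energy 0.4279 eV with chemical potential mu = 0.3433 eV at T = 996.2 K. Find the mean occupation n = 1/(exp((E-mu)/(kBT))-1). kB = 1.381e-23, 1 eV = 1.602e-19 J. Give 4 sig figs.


Step 1: (E - mu) = 0.0846 eV
Step 2: x = (E-mu)*eV/(kB*T) = 0.0846*1.602e-19/(1.381e-23*996.2) = 0.9851
Step 3: exp(x) = 2.678
Step 4: n = 1/(exp(x)-1) = 0.5959

0.5959


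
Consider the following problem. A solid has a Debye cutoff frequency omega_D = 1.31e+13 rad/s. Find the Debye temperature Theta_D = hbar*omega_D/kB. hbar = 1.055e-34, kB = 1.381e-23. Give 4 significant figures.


Step 1: hbar*omega_D = 1.055e-34 * 1.31e+13 = 1.382e-21 J
Step 2: Theta_D = 1.382e-21 / 1.381e-23
Step 3: Theta_D = 100.1 K

100.1


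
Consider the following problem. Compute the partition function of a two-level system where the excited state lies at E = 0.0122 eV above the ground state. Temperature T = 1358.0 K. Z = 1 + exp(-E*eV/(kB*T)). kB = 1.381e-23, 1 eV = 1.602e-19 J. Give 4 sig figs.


Step 1: Compute beta*E = E*eV/(kB*T) = 0.0122*1.602e-19/(1.381e-23*1358.0) = 0.1042
Step 2: exp(-beta*E) = exp(-0.1042) = 0.901
Step 3: Z = 1 + 0.901 = 1.901

1.901


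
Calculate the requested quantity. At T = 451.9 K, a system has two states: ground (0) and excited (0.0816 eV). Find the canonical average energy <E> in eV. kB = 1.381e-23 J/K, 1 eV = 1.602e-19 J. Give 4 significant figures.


Step 1: beta*E = 0.0816*1.602e-19/(1.381e-23*451.9) = 2.095
Step 2: exp(-beta*E) = 0.1231
Step 3: <E> = 0.0816*0.1231/(1+0.1231) = 0.008945 eV

0.008945


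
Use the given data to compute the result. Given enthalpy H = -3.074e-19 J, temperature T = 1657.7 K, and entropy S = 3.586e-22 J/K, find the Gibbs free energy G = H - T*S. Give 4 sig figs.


Step 1: T*S = 1657.7 * 3.586e-22 = 5.945e-19 J
Step 2: G = H - T*S = -3.074e-19 - 5.945e-19
Step 3: G = -9.019e-19 J

-9.019e-19


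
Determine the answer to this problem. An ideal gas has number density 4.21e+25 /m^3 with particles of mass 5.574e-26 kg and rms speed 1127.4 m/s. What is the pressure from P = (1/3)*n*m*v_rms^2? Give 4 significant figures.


Step 1: v_rms^2 = 1127.4^2 = 1.271e+06
Step 2: n*m = 4.21e+25*5.574e-26 = 2.347
Step 3: P = (1/3)*2.347*1.271e+06 = 9.942e+05 Pa

9.942e+05


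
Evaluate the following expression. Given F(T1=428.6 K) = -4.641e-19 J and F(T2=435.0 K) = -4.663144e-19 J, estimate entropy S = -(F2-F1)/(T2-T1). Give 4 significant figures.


Step 1: dF = F2 - F1 = -4.663144e-19 - (-4.641e-19) = -2.2144e-21 J
Step 2: dT = T2 - T1 = 435.0 - 428.6 = 6.4 K
Step 3: S = -dF/dT = -(-2.2144e-21)/6.4 = 3.46e-22 J/K

3.46e-22


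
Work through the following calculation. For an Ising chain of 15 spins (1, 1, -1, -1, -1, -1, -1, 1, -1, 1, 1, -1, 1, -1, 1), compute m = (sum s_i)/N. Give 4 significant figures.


Step 1: Count up spins (+1): 7, down spins (-1): 8
Step 2: Total magnetization M = 7 - 8 = -1
Step 3: m = M/N = -1/15 = -0.06667

-0.06667


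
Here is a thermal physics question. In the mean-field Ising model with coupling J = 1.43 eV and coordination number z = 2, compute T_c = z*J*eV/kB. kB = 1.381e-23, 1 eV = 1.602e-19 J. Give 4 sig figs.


Step 1: z*J = 2*1.43 = 2.86 eV
Step 2: Convert to Joules: 2.86*1.602e-19 = 4.582e-19 J
Step 3: T_c = 4.582e-19 / 1.381e-23 = 3.318e+04 K

3.318e+04


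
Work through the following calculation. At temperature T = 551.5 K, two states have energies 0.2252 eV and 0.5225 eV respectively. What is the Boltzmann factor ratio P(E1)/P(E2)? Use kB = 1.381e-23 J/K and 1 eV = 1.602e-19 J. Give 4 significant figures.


Step 1: Compute energy difference dE = E1 - E2 = 0.2252 - 0.5225 = -0.2973 eV
Step 2: Convert to Joules: dE_J = -0.2973 * 1.602e-19 = -4.763e-20 J
Step 3: Compute exponent = -dE_J / (kB * T) = -(-4.763e-20) / (1.381e-23 * 551.5) = 6.253
Step 4: P(E1)/P(E2) = exp(6.253) = 519.8

519.8


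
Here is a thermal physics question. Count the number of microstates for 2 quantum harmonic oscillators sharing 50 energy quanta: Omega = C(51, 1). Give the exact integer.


Step 1: Use binomial coefficient C(51, 1)
Step 2: Numerator = 51! / 50!
Step 3: Denominator = 1!
Step 4: Omega = 51

51


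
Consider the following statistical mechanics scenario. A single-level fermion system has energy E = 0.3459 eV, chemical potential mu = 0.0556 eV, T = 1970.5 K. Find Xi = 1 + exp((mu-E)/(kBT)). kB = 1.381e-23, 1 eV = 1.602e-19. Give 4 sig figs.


Step 1: (mu - E) = 0.0556 - 0.3459 = -0.2903 eV
Step 2: x = (mu-E)*eV/(kB*T) = -0.2903*1.602e-19/(1.381e-23*1970.5) = -1.709
Step 3: exp(x) = 0.181
Step 4: Xi = 1 + 0.181 = 1.181

1.181


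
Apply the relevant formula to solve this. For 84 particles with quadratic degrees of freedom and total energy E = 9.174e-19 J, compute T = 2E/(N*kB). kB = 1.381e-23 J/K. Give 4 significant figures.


Step 1: Numerator = 2*E = 2*9.174e-19 = 1.835e-18 J
Step 2: Denominator = N*kB = 84*1.381e-23 = 1.16e-21
Step 3: T = 1.835e-18 / 1.16e-21 = 1582 K

1582


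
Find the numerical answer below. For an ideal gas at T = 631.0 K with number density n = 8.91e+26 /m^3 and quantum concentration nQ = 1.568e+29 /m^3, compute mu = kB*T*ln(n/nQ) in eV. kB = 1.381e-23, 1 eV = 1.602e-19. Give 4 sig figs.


Step 1: n/nQ = 8.91e+26/1.568e+29 = 0.005682
Step 2: ln(n/nQ) = -5.17
Step 3: mu = kB*T*ln(n/nQ) = 8.714e-21*-5.17 = -4.506e-20 J
Step 4: Convert to eV: -4.506e-20/1.602e-19 = -0.2812 eV

-0.2812


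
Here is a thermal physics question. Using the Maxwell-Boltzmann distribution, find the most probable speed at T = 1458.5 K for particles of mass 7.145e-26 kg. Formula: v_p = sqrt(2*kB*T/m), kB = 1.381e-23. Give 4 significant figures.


Step 1: Numerator = 2*kB*T = 2*1.381e-23*1458.5 = 4.028e-20
Step 2: Ratio = 4.028e-20 / 7.145e-26 = 5.638e+05
Step 3: v_p = sqrt(5.638e+05) = 750.9 m/s

750.9


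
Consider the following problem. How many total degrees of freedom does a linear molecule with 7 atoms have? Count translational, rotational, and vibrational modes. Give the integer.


Step 1: Translational DOF = 3
Step 2: Rotational DOF (linear) = 2
Step 3: Vibrational DOF = 3*7 - 5 = 16
Step 4: Total = 3 + 2 + 16 = 21

21


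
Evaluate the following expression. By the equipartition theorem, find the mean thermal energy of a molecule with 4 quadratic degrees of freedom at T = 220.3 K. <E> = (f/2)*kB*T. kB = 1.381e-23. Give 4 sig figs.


Step 1: f/2 = 4/2 = 2
Step 2: kB*T = 1.381e-23 * 220.3 = 3.042e-21
Step 3: <E> = 2 * 3.042e-21 = 6.085e-21 J

6.085e-21


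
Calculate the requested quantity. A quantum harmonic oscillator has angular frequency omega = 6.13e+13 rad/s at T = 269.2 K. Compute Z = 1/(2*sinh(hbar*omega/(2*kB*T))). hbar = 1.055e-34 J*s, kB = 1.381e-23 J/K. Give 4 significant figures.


Step 1: Compute x = hbar*omega/(kB*T) = 1.055e-34*6.13e+13/(1.381e-23*269.2) = 1.74
Step 2: x/2 = 0.8698
Step 3: sinh(x/2) = 0.9837
Step 4: Z = 1/(2*0.9837) = 0.5083

0.5083


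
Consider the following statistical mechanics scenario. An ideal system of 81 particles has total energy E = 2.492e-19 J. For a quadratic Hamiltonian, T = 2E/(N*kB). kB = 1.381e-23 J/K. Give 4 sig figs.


Step 1: Numerator = 2*E = 2*2.492e-19 = 4.984e-19 J
Step 2: Denominator = N*kB = 81*1.381e-23 = 1.119e-21
Step 3: T = 4.984e-19 / 1.119e-21 = 445.6 K

445.6


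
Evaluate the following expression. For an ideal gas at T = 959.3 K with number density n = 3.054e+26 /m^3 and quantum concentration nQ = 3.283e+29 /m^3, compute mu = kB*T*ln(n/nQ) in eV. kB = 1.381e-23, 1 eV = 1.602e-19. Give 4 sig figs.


Step 1: n/nQ = 3.054e+26/3.283e+29 = 0.0009302
Step 2: ln(n/nQ) = -6.98
Step 3: mu = kB*T*ln(n/nQ) = 1.325e-20*-6.98 = -9.247e-20 J
Step 4: Convert to eV: -9.247e-20/1.602e-19 = -0.5772 eV

-0.5772


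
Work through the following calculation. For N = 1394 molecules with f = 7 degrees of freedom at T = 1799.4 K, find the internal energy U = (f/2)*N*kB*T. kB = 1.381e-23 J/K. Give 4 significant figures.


Step 1: f/2 = 7/2 = 3.5
Step 2: N*kB*T = 1394*1.381e-23*1799.4 = 3.464e-17
Step 3: U = 3.5 * 3.464e-17 = 1.212e-16 J

1.212e-16


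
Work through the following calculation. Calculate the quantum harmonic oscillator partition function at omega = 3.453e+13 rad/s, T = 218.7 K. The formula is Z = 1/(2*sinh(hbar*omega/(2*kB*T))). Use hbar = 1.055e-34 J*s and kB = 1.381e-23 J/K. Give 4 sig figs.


Step 1: Compute x = hbar*omega/(kB*T) = 1.055e-34*3.453e+13/(1.381e-23*218.7) = 1.206
Step 2: x/2 = 0.6031
Step 3: sinh(x/2) = 0.6403
Step 4: Z = 1/(2*0.6403) = 0.7809

0.7809


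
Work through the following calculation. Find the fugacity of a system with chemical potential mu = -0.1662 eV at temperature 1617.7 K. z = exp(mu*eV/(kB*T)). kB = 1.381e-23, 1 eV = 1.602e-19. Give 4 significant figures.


Step 1: Convert mu to Joules: -0.1662*1.602e-19 = -2.663e-20 J
Step 2: kB*T = 1.381e-23*1617.7 = 2.234e-20 J
Step 3: mu/(kB*T) = -1.192
Step 4: z = exp(-1.192) = 0.3037

0.3037


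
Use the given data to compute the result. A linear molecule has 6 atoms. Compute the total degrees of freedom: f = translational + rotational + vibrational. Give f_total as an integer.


Step 1: Translational DOF = 3
Step 2: Rotational DOF (linear) = 2
Step 3: Vibrational DOF = 3*6 - 5 = 13
Step 4: Total = 3 + 2 + 13 = 18

18


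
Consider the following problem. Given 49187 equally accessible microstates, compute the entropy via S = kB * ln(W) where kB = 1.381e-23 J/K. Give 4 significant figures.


Step 1: ln(W) = ln(49187) = 10.8
Step 2: S = kB * ln(W) = 1.381e-23 * 10.8
Step 3: S = 1.492e-22 J/K

1.492e-22


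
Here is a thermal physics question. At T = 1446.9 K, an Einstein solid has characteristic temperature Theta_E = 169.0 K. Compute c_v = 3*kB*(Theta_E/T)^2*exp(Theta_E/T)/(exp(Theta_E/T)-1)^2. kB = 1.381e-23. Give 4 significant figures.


Step 1: x = Theta_E/T = 169.0/1446.9 = 0.1168
Step 2: x^2 = 0.01364
Step 3: exp(x) = 1.124
Step 4: c_v = 3*1.381e-23*0.01364*1.124/(1.124-1)^2 = 4.138e-23

4.138e-23


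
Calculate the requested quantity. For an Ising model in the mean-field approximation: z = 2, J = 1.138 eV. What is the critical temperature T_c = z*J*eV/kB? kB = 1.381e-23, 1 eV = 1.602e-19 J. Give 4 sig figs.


Step 1: z*J = 2*1.138 = 2.276 eV
Step 2: Convert to Joules: 2.276*1.602e-19 = 3.646e-19 J
Step 3: T_c = 3.646e-19 / 1.381e-23 = 2.64e+04 K

2.64e+04


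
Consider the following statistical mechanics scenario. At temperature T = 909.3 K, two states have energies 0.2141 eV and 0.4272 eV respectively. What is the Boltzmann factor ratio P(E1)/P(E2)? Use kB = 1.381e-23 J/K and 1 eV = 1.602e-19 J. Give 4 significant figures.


Step 1: Compute energy difference dE = E1 - E2 = 0.2141 - 0.4272 = -0.2131 eV
Step 2: Convert to Joules: dE_J = -0.2131 * 1.602e-19 = -3.414e-20 J
Step 3: Compute exponent = -dE_J / (kB * T) = -(-3.414e-20) / (1.381e-23 * 909.3) = 2.719
Step 4: P(E1)/P(E2) = exp(2.719) = 15.16

15.16


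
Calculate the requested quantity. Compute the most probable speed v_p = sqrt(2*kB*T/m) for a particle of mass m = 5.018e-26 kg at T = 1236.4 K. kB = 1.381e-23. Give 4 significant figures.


Step 1: Numerator = 2*kB*T = 2*1.381e-23*1236.4 = 3.415e-20
Step 2: Ratio = 3.415e-20 / 5.018e-26 = 6.805e+05
Step 3: v_p = sqrt(6.805e+05) = 824.9 m/s

824.9


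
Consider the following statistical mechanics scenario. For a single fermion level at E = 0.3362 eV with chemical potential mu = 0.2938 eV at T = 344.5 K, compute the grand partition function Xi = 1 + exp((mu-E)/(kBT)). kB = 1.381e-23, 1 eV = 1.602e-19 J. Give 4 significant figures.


Step 1: (mu - E) = 0.2938 - 0.3362 = -0.0424 eV
Step 2: x = (mu-E)*eV/(kB*T) = -0.0424*1.602e-19/(1.381e-23*344.5) = -1.428
Step 3: exp(x) = 0.2399
Step 4: Xi = 1 + 0.2399 = 1.24

1.24


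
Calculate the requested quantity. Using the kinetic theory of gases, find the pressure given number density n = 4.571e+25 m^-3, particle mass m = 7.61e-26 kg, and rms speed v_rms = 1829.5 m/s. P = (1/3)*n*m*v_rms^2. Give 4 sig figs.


Step 1: v_rms^2 = 1829.5^2 = 3.347e+06
Step 2: n*m = 4.571e+25*7.61e-26 = 3.479
Step 3: P = (1/3)*3.479*3.347e+06 = 3.881e+06 Pa

3.881e+06


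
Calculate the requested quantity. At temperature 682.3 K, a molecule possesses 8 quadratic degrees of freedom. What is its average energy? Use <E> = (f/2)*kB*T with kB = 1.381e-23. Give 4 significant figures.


Step 1: f/2 = 8/2 = 4
Step 2: kB*T = 1.381e-23 * 682.3 = 9.423e-21
Step 3: <E> = 4 * 9.423e-21 = 3.769e-20 J

3.769e-20


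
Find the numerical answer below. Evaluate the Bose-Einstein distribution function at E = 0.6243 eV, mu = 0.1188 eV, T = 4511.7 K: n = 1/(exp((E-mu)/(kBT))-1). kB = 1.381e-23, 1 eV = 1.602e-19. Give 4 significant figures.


Step 1: (E - mu) = 0.5055 eV
Step 2: x = (E-mu)*eV/(kB*T) = 0.5055*1.602e-19/(1.381e-23*4511.7) = 1.3
Step 3: exp(x) = 3.668
Step 4: n = 1/(exp(x)-1) = 0.3748

0.3748


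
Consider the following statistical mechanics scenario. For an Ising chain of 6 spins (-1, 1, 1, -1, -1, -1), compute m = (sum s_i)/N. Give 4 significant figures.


Step 1: Count up spins (+1): 2, down spins (-1): 4
Step 2: Total magnetization M = 2 - 4 = -2
Step 3: m = M/N = -2/6 = -0.3333

-0.3333


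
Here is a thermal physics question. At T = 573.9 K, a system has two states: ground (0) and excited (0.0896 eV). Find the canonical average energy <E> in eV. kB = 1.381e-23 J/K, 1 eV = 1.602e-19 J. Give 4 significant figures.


Step 1: beta*E = 0.0896*1.602e-19/(1.381e-23*573.9) = 1.811
Step 2: exp(-beta*E) = 0.1635
Step 3: <E> = 0.0896*0.1635/(1+0.1635) = 0.01259 eV

0.01259


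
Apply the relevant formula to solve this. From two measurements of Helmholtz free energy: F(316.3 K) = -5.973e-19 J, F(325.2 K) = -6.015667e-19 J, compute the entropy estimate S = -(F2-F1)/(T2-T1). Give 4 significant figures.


Step 1: dF = F2 - F1 = -6.015667e-19 - (-5.973e-19) = -4.2667e-21 J
Step 2: dT = T2 - T1 = 325.2 - 316.3 = 8.9 K
Step 3: S = -dF/dT = -(-4.2667e-21)/8.9 = 4.794e-22 J/K

4.794e-22


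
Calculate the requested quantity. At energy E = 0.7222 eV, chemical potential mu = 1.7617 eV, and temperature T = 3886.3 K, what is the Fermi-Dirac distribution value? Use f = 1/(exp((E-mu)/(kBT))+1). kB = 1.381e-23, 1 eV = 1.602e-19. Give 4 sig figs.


Step 1: (E - mu) = 0.7222 - 1.7617 = -1.04 eV
Step 2: Convert: (E-mu)*eV = -1.665e-19 J
Step 3: x = (E-mu)*eV/(kB*T) = -3.103
Step 4: f = 1/(exp(-3.103)+1) = 0.957

0.957


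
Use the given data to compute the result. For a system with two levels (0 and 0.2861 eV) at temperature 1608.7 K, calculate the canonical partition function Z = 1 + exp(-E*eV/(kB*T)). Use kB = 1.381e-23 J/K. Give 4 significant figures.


Step 1: Compute beta*E = E*eV/(kB*T) = 0.2861*1.602e-19/(1.381e-23*1608.7) = 2.063
Step 2: exp(-beta*E) = exp(-2.063) = 0.1271
Step 3: Z = 1 + 0.1271 = 1.127

1.127


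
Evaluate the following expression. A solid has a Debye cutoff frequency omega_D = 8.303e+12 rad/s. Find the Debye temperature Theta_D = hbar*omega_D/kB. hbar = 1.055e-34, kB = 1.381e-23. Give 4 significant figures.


Step 1: hbar*omega_D = 1.055e-34 * 8.303e+12 = 8.76e-22 J
Step 2: Theta_D = 8.76e-22 / 1.381e-23
Step 3: Theta_D = 63.43 K

63.43


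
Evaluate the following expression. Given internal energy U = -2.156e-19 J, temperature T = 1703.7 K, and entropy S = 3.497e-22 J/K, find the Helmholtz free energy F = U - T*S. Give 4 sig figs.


Step 1: T*S = 1703.7 * 3.497e-22 = 5.958e-19 J
Step 2: F = U - T*S = -2.156e-19 - 5.958e-19
Step 3: F = -8.114e-19 J

-8.114e-19


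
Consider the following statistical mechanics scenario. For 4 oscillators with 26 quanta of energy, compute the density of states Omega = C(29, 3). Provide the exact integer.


Step 1: Use binomial coefficient C(29, 3)
Step 2: Numerator = 29! / 26!
Step 3: Denominator = 3!
Step 4: Omega = 3654

3654


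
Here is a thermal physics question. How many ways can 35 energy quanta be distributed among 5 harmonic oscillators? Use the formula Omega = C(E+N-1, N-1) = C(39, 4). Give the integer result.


Step 1: Use binomial coefficient C(39, 4)
Step 2: Numerator = 39! / 35!
Step 3: Denominator = 4!
Step 4: Omega = 82251

82251


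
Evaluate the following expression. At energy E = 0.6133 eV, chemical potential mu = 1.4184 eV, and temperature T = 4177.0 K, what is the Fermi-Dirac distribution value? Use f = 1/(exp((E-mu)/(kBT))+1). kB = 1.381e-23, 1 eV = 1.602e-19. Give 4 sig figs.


Step 1: (E - mu) = 0.6133 - 1.4184 = -0.8051 eV
Step 2: Convert: (E-mu)*eV = -1.29e-19 J
Step 3: x = (E-mu)*eV/(kB*T) = -2.236
Step 4: f = 1/(exp(-2.236)+1) = 0.9034

0.9034


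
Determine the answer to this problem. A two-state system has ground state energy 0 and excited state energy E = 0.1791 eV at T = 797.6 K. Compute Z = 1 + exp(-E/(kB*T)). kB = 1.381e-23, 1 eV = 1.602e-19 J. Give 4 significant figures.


Step 1: Compute beta*E = E*eV/(kB*T) = 0.1791*1.602e-19/(1.381e-23*797.6) = 2.605
Step 2: exp(-beta*E) = exp(-2.605) = 0.07392
Step 3: Z = 1 + 0.07392 = 1.074

1.074


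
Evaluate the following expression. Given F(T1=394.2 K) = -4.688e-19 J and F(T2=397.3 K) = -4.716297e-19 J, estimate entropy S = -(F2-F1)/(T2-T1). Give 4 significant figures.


Step 1: dF = F2 - F1 = -4.716297e-19 - (-4.688e-19) = -2.8297e-21 J
Step 2: dT = T2 - T1 = 397.3 - 394.2 = 3.1 K
Step 3: S = -dF/dT = -(-2.8297e-21)/3.1 = 9.128e-22 J/K

9.128e-22


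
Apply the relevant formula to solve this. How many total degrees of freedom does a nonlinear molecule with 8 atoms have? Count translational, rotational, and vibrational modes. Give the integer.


Step 1: Translational DOF = 3
Step 2: Rotational DOF (nonlinear) = 3
Step 3: Vibrational DOF = 3*8 - 6 = 18
Step 4: Total = 3 + 3 + 18 = 24

24


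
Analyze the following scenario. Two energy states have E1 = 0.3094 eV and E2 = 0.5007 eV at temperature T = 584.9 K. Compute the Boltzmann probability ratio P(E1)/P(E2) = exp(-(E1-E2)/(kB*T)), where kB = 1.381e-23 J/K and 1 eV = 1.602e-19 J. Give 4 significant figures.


Step 1: Compute energy difference dE = E1 - E2 = 0.3094 - 0.5007 = -0.1913 eV
Step 2: Convert to Joules: dE_J = -0.1913 * 1.602e-19 = -3.065e-20 J
Step 3: Compute exponent = -dE_J / (kB * T) = -(-3.065e-20) / (1.381e-23 * 584.9) = 3.794
Step 4: P(E1)/P(E2) = exp(3.794) = 44.44

44.44


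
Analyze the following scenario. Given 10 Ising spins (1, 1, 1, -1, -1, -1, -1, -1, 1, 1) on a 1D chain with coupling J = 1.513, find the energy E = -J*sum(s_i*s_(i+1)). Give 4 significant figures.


Step 1: Nearest-neighbor products: 1, 1, -1, 1, 1, 1, 1, -1, 1
Step 2: Sum of products = 5
Step 3: E = -1.513 * 5 = -7.565

-7.565


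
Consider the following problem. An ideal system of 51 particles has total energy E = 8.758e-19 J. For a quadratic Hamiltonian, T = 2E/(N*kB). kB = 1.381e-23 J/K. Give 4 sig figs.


Step 1: Numerator = 2*E = 2*8.758e-19 = 1.752e-18 J
Step 2: Denominator = N*kB = 51*1.381e-23 = 7.043e-22
Step 3: T = 1.752e-18 / 7.043e-22 = 2487 K

2487


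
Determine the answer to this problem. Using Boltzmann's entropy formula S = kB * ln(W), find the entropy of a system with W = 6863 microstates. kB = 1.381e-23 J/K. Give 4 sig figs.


Step 1: ln(W) = ln(6863) = 8.834
Step 2: S = kB * ln(W) = 1.381e-23 * 8.834
Step 3: S = 1.22e-22 J/K

1.22e-22


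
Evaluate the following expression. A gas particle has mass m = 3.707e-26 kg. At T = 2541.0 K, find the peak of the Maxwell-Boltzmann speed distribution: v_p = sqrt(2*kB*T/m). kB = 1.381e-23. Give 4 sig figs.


Step 1: Numerator = 2*kB*T = 2*1.381e-23*2541.0 = 7.018e-20
Step 2: Ratio = 7.018e-20 / 3.707e-26 = 1.893e+06
Step 3: v_p = sqrt(1.893e+06) = 1376 m/s

1376


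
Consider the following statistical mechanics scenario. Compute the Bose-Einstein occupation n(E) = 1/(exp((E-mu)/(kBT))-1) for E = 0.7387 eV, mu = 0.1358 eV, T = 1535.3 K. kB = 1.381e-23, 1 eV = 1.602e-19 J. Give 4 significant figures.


Step 1: (E - mu) = 0.6029 eV
Step 2: x = (E-mu)*eV/(kB*T) = 0.6029*1.602e-19/(1.381e-23*1535.3) = 4.555
Step 3: exp(x) = 95.14
Step 4: n = 1/(exp(x)-1) = 0.01062

0.01062


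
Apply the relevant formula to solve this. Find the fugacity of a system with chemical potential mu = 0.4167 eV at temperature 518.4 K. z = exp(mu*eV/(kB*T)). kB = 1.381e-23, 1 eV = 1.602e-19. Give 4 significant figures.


Step 1: Convert mu to Joules: 0.4167*1.602e-19 = 6.676e-20 J
Step 2: kB*T = 1.381e-23*518.4 = 7.159e-21 J
Step 3: mu/(kB*T) = 9.325
Step 4: z = exp(9.325) = 1.121e+04

1.121e+04


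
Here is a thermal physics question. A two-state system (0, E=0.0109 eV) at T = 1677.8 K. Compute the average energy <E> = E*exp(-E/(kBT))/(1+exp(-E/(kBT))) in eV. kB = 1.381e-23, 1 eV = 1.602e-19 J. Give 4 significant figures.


Step 1: beta*E = 0.0109*1.602e-19/(1.381e-23*1677.8) = 0.07536
Step 2: exp(-beta*E) = 0.9274
Step 3: <E> = 0.0109*0.9274/(1+0.9274) = 0.005245 eV

0.005245


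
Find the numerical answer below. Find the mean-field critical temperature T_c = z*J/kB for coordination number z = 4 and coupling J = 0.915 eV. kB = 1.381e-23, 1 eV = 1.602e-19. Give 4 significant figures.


Step 1: z*J = 4*0.915 = 3.66 eV
Step 2: Convert to Joules: 3.66*1.602e-19 = 5.863e-19 J
Step 3: T_c = 5.863e-19 / 1.381e-23 = 4.246e+04 K

4.246e+04


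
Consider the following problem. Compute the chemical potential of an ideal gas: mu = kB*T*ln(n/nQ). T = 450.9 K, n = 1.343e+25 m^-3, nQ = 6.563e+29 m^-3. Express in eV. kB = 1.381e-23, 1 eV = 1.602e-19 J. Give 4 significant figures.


Step 1: n/nQ = 1.343e+25/6.563e+29 = 2.046e-05
Step 2: ln(n/nQ) = -10.8
Step 3: mu = kB*T*ln(n/nQ) = 6.227e-21*-10.8 = -6.723e-20 J
Step 4: Convert to eV: -6.723e-20/1.602e-19 = -0.4197 eV

-0.4197


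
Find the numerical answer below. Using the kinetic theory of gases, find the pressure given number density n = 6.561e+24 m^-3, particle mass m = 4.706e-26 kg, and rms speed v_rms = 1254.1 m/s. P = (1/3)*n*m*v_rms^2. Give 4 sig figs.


Step 1: v_rms^2 = 1254.1^2 = 1.573e+06
Step 2: n*m = 6.561e+24*4.706e-26 = 0.3088
Step 3: P = (1/3)*0.3088*1.573e+06 = 1.619e+05 Pa

1.619e+05


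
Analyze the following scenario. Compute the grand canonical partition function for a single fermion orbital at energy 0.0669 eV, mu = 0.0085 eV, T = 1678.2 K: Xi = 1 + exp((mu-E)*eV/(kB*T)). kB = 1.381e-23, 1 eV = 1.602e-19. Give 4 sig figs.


Step 1: (mu - E) = 0.0085 - 0.0669 = -0.0584 eV
Step 2: x = (mu-E)*eV/(kB*T) = -0.0584*1.602e-19/(1.381e-23*1678.2) = -0.4037
Step 3: exp(x) = 0.6679
Step 4: Xi = 1 + 0.6679 = 1.668

1.668


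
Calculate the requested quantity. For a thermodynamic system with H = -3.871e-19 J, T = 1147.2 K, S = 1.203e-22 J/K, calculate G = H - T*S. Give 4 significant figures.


Step 1: T*S = 1147.2 * 1.203e-22 = 1.38e-19 J
Step 2: G = H - T*S = -3.871e-19 - 1.38e-19
Step 3: G = -5.251e-19 J

-5.251e-19


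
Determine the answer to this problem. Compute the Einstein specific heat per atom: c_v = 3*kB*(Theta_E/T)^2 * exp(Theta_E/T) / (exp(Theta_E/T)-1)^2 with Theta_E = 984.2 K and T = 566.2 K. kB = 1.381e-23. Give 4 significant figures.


Step 1: x = Theta_E/T = 984.2/566.2 = 1.738
Step 2: x^2 = 3.022
Step 3: exp(x) = 5.687
Step 4: c_v = 3*1.381e-23*3.022*5.687/(5.687-1)^2 = 3.24e-23

3.24e-23


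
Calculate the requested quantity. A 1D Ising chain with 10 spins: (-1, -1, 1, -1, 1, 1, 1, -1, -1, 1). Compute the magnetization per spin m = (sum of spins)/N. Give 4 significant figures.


Step 1: Count up spins (+1): 5, down spins (-1): 5
Step 2: Total magnetization M = 5 - 5 = 0
Step 3: m = M/N = 0/10 = 0

0


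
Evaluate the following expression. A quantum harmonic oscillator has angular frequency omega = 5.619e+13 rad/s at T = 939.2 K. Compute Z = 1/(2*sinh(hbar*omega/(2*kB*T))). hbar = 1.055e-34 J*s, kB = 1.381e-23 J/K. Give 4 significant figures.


Step 1: Compute x = hbar*omega/(kB*T) = 1.055e-34*5.619e+13/(1.381e-23*939.2) = 0.457
Step 2: x/2 = 0.2285
Step 3: sinh(x/2) = 0.2305
Step 4: Z = 1/(2*0.2305) = 2.169

2.169


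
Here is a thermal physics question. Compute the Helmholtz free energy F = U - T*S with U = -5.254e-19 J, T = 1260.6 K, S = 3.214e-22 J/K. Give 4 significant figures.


Step 1: T*S = 1260.6 * 3.214e-22 = 4.052e-19 J
Step 2: F = U - T*S = -5.254e-19 - 4.052e-19
Step 3: F = -9.306e-19 J

-9.306e-19


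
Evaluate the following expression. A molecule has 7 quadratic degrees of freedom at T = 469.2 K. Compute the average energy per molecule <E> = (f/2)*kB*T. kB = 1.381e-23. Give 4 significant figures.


Step 1: f/2 = 7/2 = 3.5
Step 2: kB*T = 1.381e-23 * 469.2 = 6.48e-21
Step 3: <E> = 3.5 * 6.48e-21 = 2.268e-20 J

2.268e-20


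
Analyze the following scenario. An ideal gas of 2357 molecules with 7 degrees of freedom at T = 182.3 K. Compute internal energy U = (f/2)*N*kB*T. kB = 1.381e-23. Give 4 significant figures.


Step 1: f/2 = 7/2 = 3.5
Step 2: N*kB*T = 2357*1.381e-23*182.3 = 5.934e-18
Step 3: U = 3.5 * 5.934e-18 = 2.077e-17 J

2.077e-17


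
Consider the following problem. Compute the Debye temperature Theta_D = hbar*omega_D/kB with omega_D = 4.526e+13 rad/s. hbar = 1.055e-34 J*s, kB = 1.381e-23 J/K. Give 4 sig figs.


Step 1: hbar*omega_D = 1.055e-34 * 4.526e+13 = 4.775e-21 J
Step 2: Theta_D = 4.775e-21 / 1.381e-23
Step 3: Theta_D = 345.8 K

345.8


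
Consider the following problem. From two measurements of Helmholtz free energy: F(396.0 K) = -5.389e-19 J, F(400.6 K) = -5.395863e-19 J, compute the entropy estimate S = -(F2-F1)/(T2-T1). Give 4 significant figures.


Step 1: dF = F2 - F1 = -5.395863e-19 - (-5.389e-19) = -6.863e-22 J
Step 2: dT = T2 - T1 = 400.6 - 396.0 = 4.6 K
Step 3: S = -dF/dT = -(-6.863e-22)/4.6 = 1.492e-22 J/K

1.492e-22


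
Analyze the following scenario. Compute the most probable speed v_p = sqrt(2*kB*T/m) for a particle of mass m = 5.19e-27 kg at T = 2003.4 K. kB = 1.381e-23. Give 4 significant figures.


Step 1: Numerator = 2*kB*T = 2*1.381e-23*2003.4 = 5.533e-20
Step 2: Ratio = 5.533e-20 / 5.19e-27 = 1.066e+07
Step 3: v_p = sqrt(1.066e+07) = 3265 m/s

3265


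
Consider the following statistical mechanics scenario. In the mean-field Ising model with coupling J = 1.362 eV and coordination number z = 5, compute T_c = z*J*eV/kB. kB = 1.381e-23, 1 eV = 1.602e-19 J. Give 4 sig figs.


Step 1: z*J = 5*1.362 = 6.81 eV
Step 2: Convert to Joules: 6.81*1.602e-19 = 1.091e-18 J
Step 3: T_c = 1.091e-18 / 1.381e-23 = 7.9e+04 K

7.9e+04


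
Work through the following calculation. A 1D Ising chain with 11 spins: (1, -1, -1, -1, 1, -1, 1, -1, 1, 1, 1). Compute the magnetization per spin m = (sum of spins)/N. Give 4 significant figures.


Step 1: Count up spins (+1): 6, down spins (-1): 5
Step 2: Total magnetization M = 6 - 5 = 1
Step 3: m = M/N = 1/11 = 0.09091

0.09091


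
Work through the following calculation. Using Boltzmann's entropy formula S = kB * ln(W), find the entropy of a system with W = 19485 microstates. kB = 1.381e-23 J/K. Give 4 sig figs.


Step 1: ln(W) = ln(19485) = 9.877
Step 2: S = kB * ln(W) = 1.381e-23 * 9.877
Step 3: S = 1.364e-22 J/K

1.364e-22


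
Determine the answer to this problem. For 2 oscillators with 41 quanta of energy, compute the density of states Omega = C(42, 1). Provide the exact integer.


Step 1: Use binomial coefficient C(42, 1)
Step 2: Numerator = 42! / 41!
Step 3: Denominator = 1!
Step 4: Omega = 42

42


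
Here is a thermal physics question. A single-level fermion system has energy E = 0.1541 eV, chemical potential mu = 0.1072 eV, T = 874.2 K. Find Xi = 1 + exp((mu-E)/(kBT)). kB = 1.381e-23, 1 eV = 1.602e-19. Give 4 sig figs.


Step 1: (mu - E) = 0.1072 - 0.1541 = -0.0469 eV
Step 2: x = (mu-E)*eV/(kB*T) = -0.0469*1.602e-19/(1.381e-23*874.2) = -0.6223
Step 3: exp(x) = 0.5367
Step 4: Xi = 1 + 0.5367 = 1.537

1.537


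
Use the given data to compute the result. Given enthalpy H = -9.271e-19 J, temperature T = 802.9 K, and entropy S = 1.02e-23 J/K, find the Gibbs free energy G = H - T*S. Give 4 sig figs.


Step 1: T*S = 802.9 * 1.02e-23 = 8.19e-21 J
Step 2: G = H - T*S = -9.271e-19 - 8.19e-21
Step 3: G = -9.353e-19 J

-9.353e-19


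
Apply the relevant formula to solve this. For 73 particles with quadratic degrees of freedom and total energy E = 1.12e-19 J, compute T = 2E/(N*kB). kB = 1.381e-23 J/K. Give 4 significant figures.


Step 1: Numerator = 2*E = 2*1.12e-19 = 2.24e-19 J
Step 2: Denominator = N*kB = 73*1.381e-23 = 1.008e-21
Step 3: T = 2.24e-19 / 1.008e-21 = 222.2 K

222.2


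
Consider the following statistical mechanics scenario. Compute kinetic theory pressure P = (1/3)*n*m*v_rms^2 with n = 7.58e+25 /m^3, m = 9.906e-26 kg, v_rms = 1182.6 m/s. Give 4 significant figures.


Step 1: v_rms^2 = 1182.6^2 = 1.399e+06
Step 2: n*m = 7.58e+25*9.906e-26 = 7.509
Step 3: P = (1/3)*7.509*1.399e+06 = 3.5e+06 Pa

3.5e+06
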